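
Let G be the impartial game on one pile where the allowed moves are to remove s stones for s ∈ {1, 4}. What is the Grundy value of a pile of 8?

1

Build the Grundy sequence with g(k) = mex{g(k−s) : s ∈ {1, 4}, s ≤ k}:
g(0) = mex{} = 0
g(1) = mex{0} = 1
g(2) = mex{1} = 0
g(3) = mex{0} = 1
g(4) = mex{0,1} = 2
g(5) = mex{1,2} = 0
g(6) = mex{0} = 1
g(7) = mex{1} = 0
g(8) = mex{0,2} = 1
So g(8) = 1.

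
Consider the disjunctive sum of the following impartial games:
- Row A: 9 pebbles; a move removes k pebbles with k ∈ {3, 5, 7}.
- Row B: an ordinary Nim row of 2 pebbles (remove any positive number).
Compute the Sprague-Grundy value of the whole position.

1

For row A, compute g(0), g(1), … with moves {3, 5, 7}:
g(0) = mex{} = 0
g(1) = mex{} = 0
g(2) = mex{} = 0
g(3) = mex{0} = 1
g(4) = mex{0} = 1
g(5) = mex{0} = 1
g(6) = mex{0,1} = 2
g(7) = mex{0,1} = 2
g(8) = mex{0,1} = 2
g(9) = mex{0,1,2} = 3
So g(9) = 3.
Row B is a plain Nim row of size 2, so its Grundy value is 2.
The value of a disjunctive sum is the nim-sum of the parts.
Combined value = 3 XOR 2 = 1.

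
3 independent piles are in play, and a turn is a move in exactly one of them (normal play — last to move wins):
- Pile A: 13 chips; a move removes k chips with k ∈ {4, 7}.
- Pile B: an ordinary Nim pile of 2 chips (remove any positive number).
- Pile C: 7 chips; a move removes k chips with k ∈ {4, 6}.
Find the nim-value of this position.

Build the Grundy sequence for pile A with g(k) = mex{g(k−s) : s ∈ {4, 7}, s ≤ k}:
g(0) = mex{} = 0
g(1) = mex{} = 0
g(2) = mex{} = 0
g(3) = mex{} = 0
g(4) = mex{0} = 1
g(5) = mex{0} = 1
g(6) = mex{0} = 1
g(7) = mex{0} = 1
g(8) = mex{0,1} = 2
g(9) = mex{0,1} = 2
g(10) = mex{0,1} = 2
g(11) = mex{1} = 0
g(12) = mex{1,2} = 0
g(13) = mex{1,2} = 0
So g(13) = 0.
Pile B is a plain Nim pile of size 2, so its Grundy value is 2.
Grundy values for pile C (subtraction set {4, 6}):
g(0) = mex{} = 0
g(1) = mex{} = 0
g(2) = mex{} = 0
g(3) = mex{} = 0
g(4) = mex{0} = 1
g(5) = mex{0} = 1
g(6) = mex{0} = 1
g(7) = mex{0} = 1
So g(7) = 1.
The value of a disjunctive sum is the nim-sum of the parts.
Combined value = 0 XOR 2 XOR 1 = 3.

3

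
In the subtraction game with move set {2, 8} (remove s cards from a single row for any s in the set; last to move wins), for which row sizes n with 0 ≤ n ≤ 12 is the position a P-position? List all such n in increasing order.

0, 1, 4, 5, 10, 11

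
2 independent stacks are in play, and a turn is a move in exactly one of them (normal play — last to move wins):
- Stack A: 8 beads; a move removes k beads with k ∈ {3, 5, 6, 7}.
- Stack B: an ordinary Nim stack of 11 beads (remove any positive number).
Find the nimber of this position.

9

Grundy values for stack A (subtraction set {3, 5, 6, 7}):
g(0) = mex{} = 0
g(1) = mex{} = 0
g(2) = mex{} = 0
g(3) = mex{0} = 1
g(4) = mex{0} = 1
g(5) = mex{0} = 1
g(6) = mex{0,1} = 2
g(7) = mex{0,1} = 2
g(8) = mex{0,1} = 2
So g(8) = 2.
Stack B is a plain Nim stack of size 11, so its Grundy value is 11.
By the Sprague-Grundy theorem, the Grundy value of a sum of independent games is the XOR of the component values.
Combined value = 2 XOR 11 = 9.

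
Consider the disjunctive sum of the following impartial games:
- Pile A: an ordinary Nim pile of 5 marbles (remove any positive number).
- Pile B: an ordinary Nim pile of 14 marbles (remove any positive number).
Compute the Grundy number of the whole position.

Pile A is a plain Nim pile of size 5, so its Grundy value is 5.
Pile B is a plain Nim pile of size 14, so its Grundy value is 14.
The value of a disjunctive sum is the nim-sum of the parts.
Combined value = 5 XOR 14 = 11.

11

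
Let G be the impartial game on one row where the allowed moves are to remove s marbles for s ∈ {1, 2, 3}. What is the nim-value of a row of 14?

Grundy values for subtraction set {1, 2, 3}:
k:     0  1  2  3  4  5  6  7  8  9 10 11 12 13 14
g(k):  0  1  2  3  0  1  2  3  0  1  2  3  0  1  2
So g(14) = 2.

2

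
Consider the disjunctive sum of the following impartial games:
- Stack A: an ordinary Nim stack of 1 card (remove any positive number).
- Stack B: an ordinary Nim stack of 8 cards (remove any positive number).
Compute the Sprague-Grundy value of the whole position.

Stack A is a plain Nim stack of size 1, so its Grundy value is 1.
Stack B is a plain Nim stack of size 8, so its Grundy value is 8.
By the Sprague-Grundy theorem, the Grundy value of a sum of independent games is the XOR of the component values.
Combined value = 1 ⊕ 8 = 9.

9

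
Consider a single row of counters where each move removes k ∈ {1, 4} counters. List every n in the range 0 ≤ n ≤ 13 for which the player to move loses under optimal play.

Compute g(0), g(1), … for moves {1, 4}:
g(0) = mex{} = 0
g(1) = mex{0} = 1
g(2) = mex{1} = 0
g(3) = mex{0} = 1
g(4) = mex{0,1} = 2
g(5) = mex{1,2} = 0
g(6) = mex{0} = 1
g(7) = mex{1} = 0
g(8) = mex{0,2} = 1
g(9) = mex{0,1} = 2
g(10) = mex{1,2} = 0
g(11) = mex{0} = 1
g(12) = mex{1} = 0
g(13) = mex{0,2} = 1
The P-positions (g = 0) in 0..13 are 0, 2, 5, 7, 10, 12.

0, 2, 5, 7, 10, 12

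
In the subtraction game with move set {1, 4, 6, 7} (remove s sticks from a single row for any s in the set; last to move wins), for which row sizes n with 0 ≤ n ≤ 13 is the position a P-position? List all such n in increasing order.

Build the Grundy sequence with g(k) = mex{g(k−s) : s ∈ {1, 4, 6, 7}, s ≤ k}:
k:     0  1  2  3  4  5  6  7  8  9 10 11 12 13
g(k):  0  1  0  1  2  0  1  2  3  2  0  1  2  0
The P-positions (g = 0) in 0..13 are 0, 2, 5, 10, 13.

0, 2, 5, 10, 13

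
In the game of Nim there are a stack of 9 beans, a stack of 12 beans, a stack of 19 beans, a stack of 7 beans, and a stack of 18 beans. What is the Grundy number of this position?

Write each in binary and XOR column by column:
  01001  (9)
  01100  (12)
  10011  (19)
  00111  (7)
  10010  (18)
  -----
  00011  (3)

3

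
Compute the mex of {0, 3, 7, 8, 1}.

2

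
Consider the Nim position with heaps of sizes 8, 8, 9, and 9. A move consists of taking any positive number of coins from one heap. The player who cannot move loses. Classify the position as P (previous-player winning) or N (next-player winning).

Nim-sum: 8 ^ 8 ^ 9 ^ 9 = 0.
The nim-sum is 0, so this is a P-position: the player to move is in a losing position under optimal play.

P-position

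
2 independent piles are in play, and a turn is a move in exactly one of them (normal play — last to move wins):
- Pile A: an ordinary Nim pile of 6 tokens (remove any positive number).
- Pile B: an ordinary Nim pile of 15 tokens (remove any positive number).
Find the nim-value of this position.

9

Pile A is a plain Nim pile of size 6, so its Grundy value is 6.
Pile B is a plain Nim pile of size 15, so its Grundy value is 15.
The value of a disjunctive sum is the nim-sum of the parts.
Combined value = 6 XOR 15 = 9.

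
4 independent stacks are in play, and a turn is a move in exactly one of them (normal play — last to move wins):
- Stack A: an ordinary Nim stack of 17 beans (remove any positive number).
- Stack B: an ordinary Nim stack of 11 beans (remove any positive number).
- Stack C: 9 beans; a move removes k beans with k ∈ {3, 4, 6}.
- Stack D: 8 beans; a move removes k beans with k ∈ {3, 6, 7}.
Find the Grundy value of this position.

Stack A is a plain Nim stack of size 17, so its Grundy value is 17.
Stack B is a plain Nim stack of size 11, so its Grundy value is 11.
Build the Grundy sequence for stack C with g(k) = mex{g(k−s) : s ∈ {3, 4, 6}, s ≤ k}:
k:     0  1  2  3  4  5  6  7  8  9
g(k):  0  0  0  1  1  1  2  2  2  0
So g(9) = 0.
For stack D, compute g(0), g(1), … with moves {3, 6, 7}:
k:     0  1  2  3  4  5  6  7  8
g(k):  0  0  0  1  1  1  2  2  2
So g(8) = 2.
The value of a disjunctive sum is the nim-sum of the parts.
Combined value = 17 ⊕ 11 ⊕ 0 ⊕ 2 = 24.

24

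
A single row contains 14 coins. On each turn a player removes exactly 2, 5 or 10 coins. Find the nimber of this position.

3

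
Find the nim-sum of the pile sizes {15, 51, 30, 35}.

1

Compute the nim-sum pairwise:
15 ^ 51 = 60
60 ^ 30 = 34
34 ^ 35 = 1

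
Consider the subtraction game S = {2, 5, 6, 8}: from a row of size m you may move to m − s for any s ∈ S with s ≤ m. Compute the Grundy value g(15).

0

Grundy values for subtraction set {2, 5, 6, 8}:
k:     0  1  2  3  4  5  6  7  8  9 10 11 12 13 14 15
g(k):  0  0  1  1  0  2  1  3  2  2  3  0  2  1  0  0
So g(15) = 0.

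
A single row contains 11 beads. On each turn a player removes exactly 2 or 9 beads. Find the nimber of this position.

Compute g(0), g(1), … for moves {2, 9}:
g(0) = mex{} = 0
g(1) = mex{} = 0
g(2) = mex{0} = 1
g(3) = mex{0} = 1
g(4) = mex{1} = 0
g(5) = mex{1} = 0
g(6) = mex{0} = 1
g(7) = mex{0} = 1
g(8) = mex{1} = 0
g(9) = mex{0,1} = 2
g(10) = mex{0} = 1
g(11) = mex{1,2} = 0
So g(11) = 0.

0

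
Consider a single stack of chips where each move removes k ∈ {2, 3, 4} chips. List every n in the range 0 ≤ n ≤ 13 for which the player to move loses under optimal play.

Compute g(0), g(1), … for moves {2, 3, 4}:
k:     0  1  2  3  4  5  6  7  8  9 10 11 12 13
g(k):  0  0  1  1  2  2  0  0  1  1  2  2  0  0
The P-positions (g = 0) in 0..13 are 0, 1, 6, 7, 12, 13.

0, 1, 6, 7, 12, 13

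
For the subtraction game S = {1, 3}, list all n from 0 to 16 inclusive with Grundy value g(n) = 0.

Build the Grundy sequence with g(k) = mex{g(k−s) : s ∈ {1, 3}, s ≤ k}:
k:     0  1  2  3  4  5  6  7  8  9 10 11 12 13 14 15 16
g(k):  0  1  0  1  0  1  0  1  0  1  0  1  0  1  0  1  0
The P-positions (g = 0) in 0..16 are 0, 2, 4, 6, 8, 10, 12, 14, 16.

0, 2, 4, 6, 8, 10, 12, 14, 16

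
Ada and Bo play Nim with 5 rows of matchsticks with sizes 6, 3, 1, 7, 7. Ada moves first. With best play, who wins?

Compute the nim-sum pairwise:
6 XOR 3 = 5
5 XOR 1 = 4
4 XOR 7 = 3
3 XOR 7 = 4
The nim-sum is 4 ≠ 0, so this is an N-position: the player to move can win; Ada has a winning move.

Ada wins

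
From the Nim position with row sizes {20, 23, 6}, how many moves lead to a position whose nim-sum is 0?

Write each in binary and XOR column by column:
  10100  (20)
  10111  (23)
  00110  (6)
  -----
  00101  (5)
The overall nim-sum is X = 5. A row of size p has a winning move iff p XOR X < p (reduce it to p XOR X).
  20: 20 XOR 5 = 17 < 20 — winning move (to 17).
  23: 23 XOR 5 = 18 < 23 — winning move (to 18).
  6: 6 XOR 5 = 3 < 6 — winning move (to 3).
That gives 3 winning moves.

3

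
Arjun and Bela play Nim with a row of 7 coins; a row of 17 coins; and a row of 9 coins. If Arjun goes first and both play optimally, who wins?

Nim-sum: 7 XOR 17 XOR 9 = 31.
The nim-sum is 31 ≠ 0, so this is an N-position: the player to move can win; Arjun has a winning move.

Arjun wins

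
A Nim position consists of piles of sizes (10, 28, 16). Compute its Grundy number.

6

Compute the nim-sum pairwise:
10 ⊕ 28 = 22
22 ⊕ 16 = 6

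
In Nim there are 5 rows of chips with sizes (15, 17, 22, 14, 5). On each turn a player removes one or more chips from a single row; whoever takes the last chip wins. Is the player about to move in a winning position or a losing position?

In binary:
  01111  (15)
  10001  (17)
  10110  (22)
  01110  (14)
  00101  (5)
  -----
  00011  (3)
The nim-sum is 3 ≠ 0, so this is an N-position: the player to move can win.

Winning position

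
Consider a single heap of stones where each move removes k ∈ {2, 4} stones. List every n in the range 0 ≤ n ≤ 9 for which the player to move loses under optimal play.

0, 1, 6, 7

Build the Grundy sequence with g(k) = mex{g(k−s) : s ∈ {2, 4}, s ≤ k}:
k:     0  1  2  3  4  5  6  7  8  9
g(k):  0  0  1  1  2  2  0  0  1  1
The P-positions (g = 0) in 0..9 are 0, 1, 6, 7.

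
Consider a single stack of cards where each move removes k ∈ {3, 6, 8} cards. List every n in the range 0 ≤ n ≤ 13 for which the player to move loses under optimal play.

0, 1, 2, 11, 12, 13

Build the Grundy sequence with g(k) = mex{g(k−s) : s ∈ {3, 6, 8}, s ≤ k}:
k:     0  1  2  3  4  5  6  7  8  9 10 11 12 13
g(k):  0  0  0  1  1  1  2  2  2  3  3  0  0  0
The P-positions (g = 0) in 0..13 are 0, 1, 2, 11, 12, 13.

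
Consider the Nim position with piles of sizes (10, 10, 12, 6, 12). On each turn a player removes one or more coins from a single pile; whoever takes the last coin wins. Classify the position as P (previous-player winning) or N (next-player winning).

N-position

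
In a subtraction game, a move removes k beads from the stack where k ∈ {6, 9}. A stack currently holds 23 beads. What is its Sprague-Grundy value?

Grundy values for subtraction set {6, 9}:
k:     0  1  2  3  4  5  6  7  8  9 10 11 12 13 14 15 16 17 18 19 20 21 22 23
g(k):  0  0  0  0  0  0  1  1  1  1  1  1  2  2  2  0  0  0  0  0  0  1  1  1
So g(23) = 1.

1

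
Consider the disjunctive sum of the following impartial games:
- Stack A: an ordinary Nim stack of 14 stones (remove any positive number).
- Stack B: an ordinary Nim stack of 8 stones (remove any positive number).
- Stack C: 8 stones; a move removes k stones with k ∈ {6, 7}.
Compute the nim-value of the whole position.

7

Stack A is a plain Nim stack of size 14, so its Grundy value is 14.
Stack B is a plain Nim stack of size 8, so its Grundy value is 8.
Build the Grundy sequence for stack C with g(k) = mex{g(k−s) : s ∈ {6, 7}, s ≤ k}:
g(0) = mex{} = 0
g(1) = mex{} = 0
g(2) = mex{} = 0
g(3) = mex{} = 0
g(4) = mex{} = 0
g(5) = mex{} = 0
g(6) = mex{0} = 1
g(7) = mex{0} = 1
g(8) = mex{0} = 1
So g(8) = 1.
By the Sprague-Grundy theorem, the Grundy value of a sum of independent games is the XOR of the component values.
Combined value = 14 ⊕ 8 ⊕ 1 = 7.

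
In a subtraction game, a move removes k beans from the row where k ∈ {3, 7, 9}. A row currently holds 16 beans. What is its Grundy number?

0

Build the Grundy sequence with g(k) = mex{g(k−s) : s ∈ {3, 7, 9}, s ≤ k}:
k:     0  1  2  3  4  5  6  7  8  9 10 11 12 13 14 15 16
g(k):  0  0  0  1  1  1  0  2  2  1  3  3  0  2  0  1  0
So g(16) = 0.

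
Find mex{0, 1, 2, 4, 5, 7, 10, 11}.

The values 0, 1, 2 are all present; 3 is the first non-negative integer missing from the set.

3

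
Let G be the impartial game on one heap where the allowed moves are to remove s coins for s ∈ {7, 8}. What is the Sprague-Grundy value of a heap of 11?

Grundy values for subtraction set {7, 8}:
g(0) = mex{} = 0
g(1) = mex{} = 0
g(2) = mex{} = 0
g(3) = mex{} = 0
g(4) = mex{} = 0
g(5) = mex{} = 0
g(6) = mex{} = 0
g(7) = mex{0} = 1
g(8) = mex{0} = 1
g(9) = mex{0} = 1
g(10) = mex{0} = 1
g(11) = mex{0} = 1
So g(11) = 1.

1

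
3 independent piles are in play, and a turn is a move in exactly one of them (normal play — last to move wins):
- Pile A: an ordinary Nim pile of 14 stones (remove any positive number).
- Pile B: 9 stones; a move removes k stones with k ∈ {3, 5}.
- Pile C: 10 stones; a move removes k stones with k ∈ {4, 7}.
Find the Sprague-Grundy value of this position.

12

Pile A is a plain Nim pile of size 14, so its Grundy value is 14.
Build the Grundy sequence for pile B with g(k) = mex{g(k−s) : s ∈ {3, 5}, s ≤ k}:
k:     0  1  2  3  4  5  6  7  8  9
g(k):  0  0  0  1  1  1  2  2  0  0
So g(9) = 0.
Grundy values for pile C (subtraction set {4, 7}):
k:     0  1  2  3  4  5  6  7  8  9 10
g(k):  0  0  0  0  1  1  1  1  2  2  2
So g(10) = 2.
By the Sprague-Grundy theorem, the Grundy value of a sum of independent games is the XOR of the component values.
Combined value = 14 ⊕ 0 ⊕ 2 = 12.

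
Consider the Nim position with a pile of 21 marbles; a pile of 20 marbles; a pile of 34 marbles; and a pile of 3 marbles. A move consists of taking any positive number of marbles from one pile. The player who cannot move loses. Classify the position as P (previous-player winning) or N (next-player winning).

N-position

Compute the nim-sum pairwise:
21 XOR 20 = 1
1 XOR 34 = 35
35 XOR 3 = 32
The nim-sum is 32 ≠ 0, so this is an N-position: the player to move can win.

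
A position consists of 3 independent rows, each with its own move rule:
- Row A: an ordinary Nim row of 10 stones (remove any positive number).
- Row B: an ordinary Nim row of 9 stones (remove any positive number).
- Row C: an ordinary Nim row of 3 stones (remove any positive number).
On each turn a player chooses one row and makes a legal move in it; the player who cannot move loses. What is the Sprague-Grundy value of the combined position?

0

Row A is a plain Nim row of size 10, so its Grundy value is 10.
Row B is a plain Nim row of size 9, so its Grundy value is 9.
Row C is a plain Nim row of size 3, so its Grundy value is 3.
By the Sprague-Grundy theorem, the Grundy value of a sum of independent games is the XOR of the component values.
Combined value = 10 ⊕ 9 ⊕ 3 = 0.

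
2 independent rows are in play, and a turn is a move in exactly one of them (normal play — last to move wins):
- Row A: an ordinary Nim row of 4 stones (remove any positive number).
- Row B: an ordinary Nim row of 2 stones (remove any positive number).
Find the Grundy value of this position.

Row A is a plain Nim row of size 4, so its Grundy value is 4.
Row B is a plain Nim row of size 2, so its Grundy value is 2.
The value of a disjunctive sum is the nim-sum of the parts.
Combined value = 4 XOR 2 = 6.

6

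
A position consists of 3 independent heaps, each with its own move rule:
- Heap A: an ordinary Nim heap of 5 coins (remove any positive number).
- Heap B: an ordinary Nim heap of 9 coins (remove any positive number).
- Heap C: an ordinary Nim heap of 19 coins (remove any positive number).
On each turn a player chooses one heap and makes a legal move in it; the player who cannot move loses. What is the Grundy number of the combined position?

Heap A is a plain Nim heap of size 5, so its Grundy value is 5.
Heap B is a plain Nim heap of size 9, so its Grundy value is 9.
Heap C is a plain Nim heap of size 19, so its Grundy value is 19.
By the Sprague-Grundy theorem, the Grundy value of a sum of independent games is the XOR of the component values.
Combined value = 5 ⊕ 9 ⊕ 19 = 31.

31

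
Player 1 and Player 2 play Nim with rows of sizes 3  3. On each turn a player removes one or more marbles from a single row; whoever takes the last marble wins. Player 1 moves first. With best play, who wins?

Player 2 wins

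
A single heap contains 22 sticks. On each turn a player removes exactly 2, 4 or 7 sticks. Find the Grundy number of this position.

2

Build the Grundy sequence with g(k) = mex{g(k−s) : s ∈ {2, 4, 7}, s ≤ k}:
k:     0  1  2  3  4  5  6  7  8  9 10 11 12 13 14 15 16 17 18 19 20 21 22
g(k):  0  0  1  1  2  2  0  3  1  0  2  1  0  2  1  0  2  1  0  2  1  0  2
So g(22) = 2.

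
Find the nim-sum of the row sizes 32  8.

40

In binary:
  100000  (32)
  001000  (8)
  ------
  101000  (40)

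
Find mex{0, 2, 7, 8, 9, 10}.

1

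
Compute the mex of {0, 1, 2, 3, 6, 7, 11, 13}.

The values 0, 1, 2, 3 are all present; 4 is the first non-negative integer missing from the set.

4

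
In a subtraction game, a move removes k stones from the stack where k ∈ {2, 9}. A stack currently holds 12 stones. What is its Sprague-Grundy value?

Build the Grundy sequence with g(k) = mex{g(k−s) : s ∈ {2, 9}, s ≤ k}:
g(0) = mex{} = 0
g(1) = mex{} = 0
g(2) = mex{0} = 1
g(3) = mex{0} = 1
g(4) = mex{1} = 0
g(5) = mex{1} = 0
g(6) = mex{0} = 1
g(7) = mex{0} = 1
g(8) = mex{1} = 0
g(9) = mex{0,1} = 2
g(10) = mex{0} = 1
g(11) = mex{1,2} = 0
g(12) = mex{1} = 0
So g(12) = 0.

0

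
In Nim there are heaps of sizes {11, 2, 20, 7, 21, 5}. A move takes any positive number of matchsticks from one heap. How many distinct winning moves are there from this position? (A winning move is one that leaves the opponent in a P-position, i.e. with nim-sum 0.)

Nim-sum: 11 XOR 2 XOR 20 XOR 7 XOR 21 XOR 5 = 10.
The overall nim-sum is X = 10. A heap of size p has a winning move iff p XOR X < p (reduce it to p XOR X).
  11: 11 XOR 10 = 1 < 11 — winning move (to 1).
  2: 2 XOR 10 = 8 ≥ 2 — no move.
  20: 20 XOR 10 = 30 ≥ 20 — no move.
  7: 7 XOR 10 = 13 ≥ 7 — no move.
  21: 21 XOR 10 = 31 ≥ 21 — no move.
  5: 5 XOR 10 = 15 ≥ 5 — no move.
That gives 1 winning move.

1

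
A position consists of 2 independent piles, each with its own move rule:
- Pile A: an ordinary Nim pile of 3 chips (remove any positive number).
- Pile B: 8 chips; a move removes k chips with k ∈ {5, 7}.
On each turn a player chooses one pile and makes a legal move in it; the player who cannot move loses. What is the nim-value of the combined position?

2

Pile A is a plain Nim pile of size 3, so its Grundy value is 3.
Build the Grundy sequence for pile B with g(k) = mex{g(k−s) : s ∈ {5, 7}, s ≤ k}:
k:     0  1  2  3  4  5  6  7  8
g(k):  0  0  0  0  0  1  1  1  1
So g(8) = 1.
By the Sprague-Grundy theorem, the Grundy value of a sum of independent games is the XOR of the component values.
Combined value = 3 XOR 1 = 2.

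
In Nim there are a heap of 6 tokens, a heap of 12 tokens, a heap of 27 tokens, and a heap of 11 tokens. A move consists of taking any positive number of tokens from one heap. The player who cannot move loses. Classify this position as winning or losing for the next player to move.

Write each in binary and XOR column by column:
  00110  (6)
  01100  (12)
  11011  (27)
  01011  (11)
  -----
  11010  (26)
The nim-sum is 26 ≠ 0, so this is an N-position: the player to move can win.

Winning position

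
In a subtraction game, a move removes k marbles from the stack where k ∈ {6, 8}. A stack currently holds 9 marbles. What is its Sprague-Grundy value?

Build the Grundy sequence with g(k) = mex{g(k−s) : s ∈ {6, 8}, s ≤ k}:
g(0) = mex{} = 0
g(1) = mex{} = 0
g(2) = mex{} = 0
g(3) = mex{} = 0
g(4) = mex{} = 0
g(5) = mex{} = 0
g(6) = mex{0} = 1
g(7) = mex{0} = 1
g(8) = mex{0} = 1
g(9) = mex{0} = 1
So g(9) = 1.

1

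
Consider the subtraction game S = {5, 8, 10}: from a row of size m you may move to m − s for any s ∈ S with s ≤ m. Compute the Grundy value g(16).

0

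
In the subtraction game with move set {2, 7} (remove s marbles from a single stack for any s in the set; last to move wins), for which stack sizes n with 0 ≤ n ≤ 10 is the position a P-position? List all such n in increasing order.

0, 1, 4, 5, 9, 10

Compute g(0), g(1), … for moves {2, 7}:
g(0) = mex{} = 0
g(1) = mex{} = 0
g(2) = mex{0} = 1
g(3) = mex{0} = 1
g(4) = mex{1} = 0
g(5) = mex{1} = 0
g(6) = mex{0} = 1
g(7) = mex{0} = 1
g(8) = mex{0,1} = 2
g(9) = mex{1} = 0
g(10) = mex{1,2} = 0
The P-positions (g = 0) in 0..10 are 0, 1, 4, 5, 9, 10.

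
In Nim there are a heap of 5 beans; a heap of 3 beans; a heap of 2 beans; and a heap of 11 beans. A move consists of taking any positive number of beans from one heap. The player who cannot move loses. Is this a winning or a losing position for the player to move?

Winning position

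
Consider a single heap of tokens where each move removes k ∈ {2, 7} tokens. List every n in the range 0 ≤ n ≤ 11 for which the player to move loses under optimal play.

Compute g(0), g(1), … for moves {2, 7}:
k:     0  1  2  3  4  5  6  7  8  9 10 11
g(k):  0  0  1  1  0  0  1  1  2  0  0  1
The P-positions (g = 0) in 0..11 are 0, 1, 4, 5, 9, 10.

0, 1, 4, 5, 9, 10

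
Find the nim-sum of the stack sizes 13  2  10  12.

9

Nim-sum: 13 XOR 2 XOR 10 XOR 12 = 9.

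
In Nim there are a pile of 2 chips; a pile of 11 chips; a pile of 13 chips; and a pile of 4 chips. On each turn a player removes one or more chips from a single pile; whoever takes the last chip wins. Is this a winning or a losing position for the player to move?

Losing position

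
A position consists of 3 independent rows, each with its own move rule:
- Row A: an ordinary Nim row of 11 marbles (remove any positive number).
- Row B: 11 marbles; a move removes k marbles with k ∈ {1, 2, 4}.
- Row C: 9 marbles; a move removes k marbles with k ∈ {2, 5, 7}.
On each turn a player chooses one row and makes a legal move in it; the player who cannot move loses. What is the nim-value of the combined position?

11

Row A is a plain Nim row of size 11, so its Grundy value is 11.
For row B, compute g(0), g(1), … with moves {1, 2, 4}:
k:     0  1  2  3  4  5  6  7  8  9 10 11
g(k):  0  1  2  0  1  2  0  1  2  0  1  2
So g(11) = 2.
For row C, compute g(0), g(1), … with moves {2, 5, 7}:
k:     0  1  2  3  4  5  6  7  8  9
g(k):  0  0  1  1  0  2  1  3  2  2
So g(9) = 2.
The value of a disjunctive sum is the nim-sum of the parts.
Combined value = 11 ⊕ 2 ⊕ 2 = 11.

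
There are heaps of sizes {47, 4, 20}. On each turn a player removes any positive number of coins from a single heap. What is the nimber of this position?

Nim-sum: 47 XOR 4 XOR 20 = 63.

63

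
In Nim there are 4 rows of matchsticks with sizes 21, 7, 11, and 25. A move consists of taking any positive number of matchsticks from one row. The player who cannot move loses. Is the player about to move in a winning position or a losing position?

Losing position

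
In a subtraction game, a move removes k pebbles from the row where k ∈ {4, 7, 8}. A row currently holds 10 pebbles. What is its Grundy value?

2

Compute g(0), g(1), … for moves {4, 7, 8}:
k:     0  1  2  3  4  5  6  7  8  9 10
g(k):  0  0  0  0  1  1  1  1  2  2  2
So g(10) = 2.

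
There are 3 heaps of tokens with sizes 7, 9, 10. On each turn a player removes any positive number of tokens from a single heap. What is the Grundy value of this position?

4

Compute the nim-sum pairwise:
7 XOR 9 = 14
14 XOR 10 = 4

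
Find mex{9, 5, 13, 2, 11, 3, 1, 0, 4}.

6

The values 0, 1, 2, 3, 4, 5 are all present; 6 is the first non-negative integer missing from the set.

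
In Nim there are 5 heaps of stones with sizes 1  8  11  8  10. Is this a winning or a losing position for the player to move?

Nim-sum: 1 ^ 8 ^ 11 ^ 8 ^ 10 = 0.
The nim-sum is 0, so this is a P-position: the player to move is in a losing position under optimal play.

Losing position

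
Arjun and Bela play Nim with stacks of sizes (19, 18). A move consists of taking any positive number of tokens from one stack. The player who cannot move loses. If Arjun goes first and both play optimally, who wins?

Arjun wins

Nim-sum: 19 ^ 18 = 1.
The nim-sum is 1 ≠ 0, so this is an N-position: the player to move can win; Arjun has a winning move.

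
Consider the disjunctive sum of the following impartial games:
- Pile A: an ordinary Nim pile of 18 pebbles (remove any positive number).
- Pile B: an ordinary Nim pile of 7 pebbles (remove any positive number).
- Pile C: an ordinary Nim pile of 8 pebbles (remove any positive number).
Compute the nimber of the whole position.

Pile A is a plain Nim pile of size 18, so its Grundy value is 18.
Pile B is a plain Nim pile of size 7, so its Grundy value is 7.
Pile C is a plain Nim pile of size 8, so its Grundy value is 8.
By the Sprague-Grundy theorem, the Grundy value of a sum of independent games is the XOR of the component values.
Combined value = 18 ⊕ 7 ⊕ 8 = 29.

29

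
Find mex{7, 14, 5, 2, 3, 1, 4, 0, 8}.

The values 0, 1, 2, 3, 4, 5 are all present; 6 is the first non-negative integer missing from the set.

6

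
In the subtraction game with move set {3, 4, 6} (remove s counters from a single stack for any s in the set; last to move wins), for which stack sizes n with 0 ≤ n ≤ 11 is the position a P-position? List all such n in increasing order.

0, 1, 2, 9, 10, 11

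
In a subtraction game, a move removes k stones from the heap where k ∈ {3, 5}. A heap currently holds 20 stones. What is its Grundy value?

1

Build the Grundy sequence with g(k) = mex{g(k−s) : s ∈ {3, 5}, s ≤ k}:
k:     0  1  2  3  4  5  6  7  8  9 10 11 12 13 14 15 16 17 18 19 20
g(k):  0  0  0  1  1  1  2  2  0  0  0  1  1  1  2  2  0  0  0  1  1
So g(20) = 1.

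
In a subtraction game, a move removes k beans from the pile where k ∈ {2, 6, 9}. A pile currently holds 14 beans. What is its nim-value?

Build the Grundy sequence with g(k) = mex{g(k−s) : s ∈ {2, 6, 9}, s ≤ k}:
g(0) = mex{} = 0
g(1) = mex{} = 0
g(2) = mex{0} = 1
g(3) = mex{0} = 1
g(4) = mex{1} = 0
g(5) = mex{1} = 0
g(6) = mex{0} = 1
g(7) = mex{0} = 1
g(8) = mex{1} = 0
g(9) = mex{0,1} = 2
g(10) = mex{0} = 1
g(11) = mex{0,1,2} = 3
g(12) = mex{1} = 0
g(13) = mex{0,1,3} = 2
g(14) = mex{0} = 1
So g(14) = 1.

1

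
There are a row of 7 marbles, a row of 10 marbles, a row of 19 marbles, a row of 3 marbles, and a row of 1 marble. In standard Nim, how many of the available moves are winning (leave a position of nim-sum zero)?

1

Nim-sum: 7 XOR 10 XOR 19 XOR 3 XOR 1 = 28.
The overall nim-sum is X = 28. A row of size p has a winning move iff p XOR X < p (reduce it to p XOR X).
  7: 7 XOR 28 = 27 ≥ 7 — no move.
  10: 10 XOR 28 = 22 ≥ 10 — no move.
  19: 19 XOR 28 = 15 < 19 — winning move (to 15).
  3: 3 XOR 28 = 31 ≥ 3 — no move.
  1: 1 XOR 28 = 29 ≥ 1 — no move.
That gives 1 winning move.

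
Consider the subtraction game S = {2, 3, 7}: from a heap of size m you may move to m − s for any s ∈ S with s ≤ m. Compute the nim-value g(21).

Compute g(0), g(1), … for moves {2, 3, 7}:
k:     0  1  2  3  4  5  6  7  8  9 10 11 12 13 14 15 16 17 18 19 20 21
g(k):  0  0  1  1  2  0  0  1  1  2  0  0  1  1  2  0  0  1  1  2  0  0
So g(21) = 0.

0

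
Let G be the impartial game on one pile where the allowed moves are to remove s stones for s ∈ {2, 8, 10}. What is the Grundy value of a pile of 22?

1

Grundy values for subtraction set {2, 8, 10}:
k:     0  1  2  3  4  5  6  7  8  9 10 11 12 13 14 15 16 17 18 19 20 21 22
g(k):  0  0  1  1  0  0  1  1  2  2  3  3  2  2  3  3  0  0  1  1  0  0  1
So g(22) = 1.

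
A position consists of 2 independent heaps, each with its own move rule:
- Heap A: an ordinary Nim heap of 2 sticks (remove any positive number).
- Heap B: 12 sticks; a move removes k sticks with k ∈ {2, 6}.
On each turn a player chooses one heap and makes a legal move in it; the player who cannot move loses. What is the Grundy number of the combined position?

Heap A is a plain Nim heap of size 2, so its Grundy value is 2.
For heap B, compute g(0), g(1), … with moves {2, 6}:
k:     0  1  2  3  4  5  6  7  8  9 10 11 12
g(k):  0  0  1  1  0  0  1  1  0  0  1  1  0
So g(12) = 0.
By the Sprague-Grundy theorem, the Grundy value of a sum of independent games is the XOR of the component values.
Combined value = 2 ⊕ 0 = 2.

2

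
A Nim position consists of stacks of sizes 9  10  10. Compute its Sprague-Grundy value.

9

Nim-sum: 9 ⊕ 10 ⊕ 10 = 9.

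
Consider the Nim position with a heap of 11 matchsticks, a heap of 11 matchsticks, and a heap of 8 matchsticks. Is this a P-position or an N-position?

N-position

Compute the nim-sum pairwise:
11 ^ 11 = 0
0 ^ 8 = 8
The nim-sum is 8 ≠ 0, so this is an N-position: the player to move can win.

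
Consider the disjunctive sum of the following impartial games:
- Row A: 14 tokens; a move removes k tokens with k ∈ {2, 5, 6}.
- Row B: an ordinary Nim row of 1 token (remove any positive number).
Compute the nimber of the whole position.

For row A, compute g(0), g(1), … with moves {2, 5, 6}:
k:     0  1  2  3  4  5  6  7  8  9 10 11 12 13 14
g(k):  0  0  1  1  0  2  1  3  0  2  1  0  0  1  1
So g(14) = 1.
Row B is a plain Nim row of size 1, so its Grundy value is 1.
By the Sprague-Grundy theorem, the Grundy value of a sum of independent games is the XOR of the component values.
Combined value = 1 XOR 1 = 0.

0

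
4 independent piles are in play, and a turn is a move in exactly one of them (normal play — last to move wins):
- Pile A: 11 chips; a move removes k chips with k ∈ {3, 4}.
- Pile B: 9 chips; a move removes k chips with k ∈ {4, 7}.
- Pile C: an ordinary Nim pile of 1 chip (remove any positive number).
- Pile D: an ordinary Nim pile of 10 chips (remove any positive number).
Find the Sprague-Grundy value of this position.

8

For pile A, compute g(0), g(1), … with moves {3, 4}:
g(0) = mex{} = 0
g(1) = mex{} = 0
g(2) = mex{} = 0
g(3) = mex{0} = 1
g(4) = mex{0} = 1
g(5) = mex{0} = 1
g(6) = mex{0,1} = 2
g(7) = mex{1} = 0
g(8) = mex{1} = 0
g(9) = mex{1,2} = 0
g(10) = mex{0,2} = 1
g(11) = mex{0} = 1
So g(11) = 1.
Grundy values for pile B (subtraction set {4, 7}):
k:     0  1  2  3  4  5  6  7  8  9
g(k):  0  0  0  0  1  1  1  1  2  2
So g(9) = 2.
Pile C is a plain Nim pile of size 1, so its Grundy value is 1.
Pile D is a plain Nim pile of size 10, so its Grundy value is 10.
By the Sprague-Grundy theorem, the Grundy value of a sum of independent games is the XOR of the component values.
Combined value = 1 ⊕ 2 ⊕ 1 ⊕ 10 = 8.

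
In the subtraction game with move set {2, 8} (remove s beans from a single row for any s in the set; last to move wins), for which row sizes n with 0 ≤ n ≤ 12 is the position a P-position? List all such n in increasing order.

Build the Grundy sequence with g(k) = mex{g(k−s) : s ∈ {2, 8}, s ≤ k}:
k:     0  1  2  3  4  5  6  7  8  9 10 11 12
g(k):  0  0  1  1  0  0  1  1  2  2  0  0  1
The P-positions (g = 0) in 0..12 are 0, 1, 4, 5, 10, 11.

0, 1, 4, 5, 10, 11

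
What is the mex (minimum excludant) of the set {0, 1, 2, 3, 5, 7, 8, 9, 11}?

4

The values 0, 1, 2, 3 are all present; 4 is the first non-negative integer missing from the set.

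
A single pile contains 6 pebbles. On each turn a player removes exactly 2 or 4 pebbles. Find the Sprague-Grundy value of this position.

Grundy values for subtraction set {2, 4}:
k:     0  1  2  3  4  5  6
g(k):  0  0  1  1  2  2  0
So g(6) = 0.

0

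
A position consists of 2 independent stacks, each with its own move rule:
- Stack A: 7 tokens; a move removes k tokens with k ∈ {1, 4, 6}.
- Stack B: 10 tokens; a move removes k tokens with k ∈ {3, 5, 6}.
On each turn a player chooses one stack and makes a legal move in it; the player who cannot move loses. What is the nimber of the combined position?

0

Build the Grundy sequence for stack A with g(k) = mex{g(k−s) : s ∈ {1, 4, 6}, s ≤ k}:
g(0) = mex{} = 0
g(1) = mex{0} = 1
g(2) = mex{1} = 0
g(3) = mex{0} = 1
g(4) = mex{0,1} = 2
g(5) = mex{1,2} = 0
g(6) = mex{0} = 1
g(7) = mex{1} = 0
So g(7) = 0.
For stack B, compute g(0), g(1), … with moves {3, 5, 6}:
k:     0  1  2  3  4  5  6  7  8  9 10
g(k):  0  0  0  1  1  1  2  2  2  0  0
So g(10) = 0.
By the Sprague-Grundy theorem, the Grundy value of a sum of independent games is the XOR of the component values.
Combined value = 0 XOR 0 = 0.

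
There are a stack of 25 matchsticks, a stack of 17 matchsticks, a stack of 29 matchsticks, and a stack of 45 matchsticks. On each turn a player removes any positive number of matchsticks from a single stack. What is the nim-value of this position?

Compute the nim-sum pairwise:
25 ^ 17 = 8
8 ^ 29 = 21
21 ^ 45 = 56

56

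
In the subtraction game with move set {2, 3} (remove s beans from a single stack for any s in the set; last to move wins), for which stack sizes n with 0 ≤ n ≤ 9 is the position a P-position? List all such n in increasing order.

0, 1, 5, 6

Compute g(0), g(1), … for moves {2, 3}:
g(0) = mex{} = 0
g(1) = mex{} = 0
g(2) = mex{0} = 1
g(3) = mex{0} = 1
g(4) = mex{0,1} = 2
g(5) = mex{1} = 0
g(6) = mex{1,2} = 0
g(7) = mex{0,2} = 1
g(8) = mex{0} = 1
g(9) = mex{0,1} = 2
The P-positions (g = 0) in 0..9 are 0, 1, 5, 6.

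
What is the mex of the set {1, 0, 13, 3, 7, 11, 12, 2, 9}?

4

The values 0, 1, 2, 3 are all present; 4 is the first non-negative integer missing from the set.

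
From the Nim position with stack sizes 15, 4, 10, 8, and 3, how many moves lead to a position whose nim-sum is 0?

Bitwise XOR of the heap sizes:
  1111  (15)
  0100  (4)
  1010  (10)
  1000  (8)
  0011  (3)
  ----
  1010  (10)
The overall nim-sum is X = 10. A stack of size p has a winning move iff p XOR X < p (reduce it to p XOR X).
  15: 15 XOR 10 = 5 < 15 — winning move (to 5).
  4: 4 XOR 10 = 14 ≥ 4 — no move.
  10: 10 XOR 10 = 0 < 10 — winning move (to 0).
  8: 8 XOR 10 = 2 < 8 — winning move (to 2).
  3: 3 XOR 10 = 9 ≥ 3 — no move.
That gives 3 winning moves.

3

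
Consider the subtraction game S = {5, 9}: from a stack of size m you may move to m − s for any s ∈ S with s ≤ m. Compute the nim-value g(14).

0

Build the Grundy sequence with g(k) = mex{g(k−s) : s ∈ {5, 9}, s ≤ k}:
k:     0  1  2  3  4  5  6  7  8  9 10 11 12 13 14
g(k):  0  0  0  0  0  1  1  1  1  1  2  2  2  2  0
So g(14) = 0.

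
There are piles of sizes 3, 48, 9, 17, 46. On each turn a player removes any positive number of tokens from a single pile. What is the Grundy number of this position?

Bitwise XOR of the heap sizes:
  000011  (3)
  110000  (48)
  001001  (9)
  010001  (17)
  101110  (46)
  ------
  000101  (5)

5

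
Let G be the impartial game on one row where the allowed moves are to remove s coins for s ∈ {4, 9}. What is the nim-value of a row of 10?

2

Grundy values for subtraction set {4, 9}:
k:     0  1  2  3  4  5  6  7  8  9 10
g(k):  0  0  0  0  1  1  1  1  0  2  2
So g(10) = 2.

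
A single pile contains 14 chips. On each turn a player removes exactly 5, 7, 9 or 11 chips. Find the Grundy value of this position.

Build the Grundy sequence with g(k) = mex{g(k−s) : s ∈ {5, 7, 9, 11}, s ≤ k}:
g(0) = mex{} = 0
g(1) = mex{} = 0
g(2) = mex{} = 0
g(3) = mex{} = 0
g(4) = mex{} = 0
g(5) = mex{0} = 1
g(6) = mex{0} = 1
g(7) = mex{0} = 1
g(8) = mex{0} = 1
g(9) = mex{0} = 1
g(10) = mex{0,1} = 2
g(11) = mex{0,1} = 2
g(12) = mex{0,1} = 2
g(13) = mex{0,1} = 2
g(14) = mex{0,1} = 2
So g(14) = 2.

2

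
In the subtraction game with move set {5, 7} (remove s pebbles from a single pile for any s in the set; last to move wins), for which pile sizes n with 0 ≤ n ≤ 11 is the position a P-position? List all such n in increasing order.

Compute g(0), g(1), … for moves {5, 7}:
g(0) = mex{} = 0
g(1) = mex{} = 0
g(2) = mex{} = 0
g(3) = mex{} = 0
g(4) = mex{} = 0
g(5) = mex{0} = 1
g(6) = mex{0} = 1
g(7) = mex{0} = 1
g(8) = mex{0} = 1
g(9) = mex{0} = 1
g(10) = mex{0,1} = 2
g(11) = mex{0,1} = 2
The P-positions (g = 0) in 0..11 are 0, 1, 2, 3, 4.

0, 1, 2, 3, 4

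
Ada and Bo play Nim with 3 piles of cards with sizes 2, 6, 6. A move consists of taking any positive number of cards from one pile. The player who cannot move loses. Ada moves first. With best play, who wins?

Nim-sum: 2 XOR 6 XOR 6 = 2.
The nim-sum is 2 ≠ 0, so this is an N-position: the player to move can win; Ada has a winning move.

Ada wins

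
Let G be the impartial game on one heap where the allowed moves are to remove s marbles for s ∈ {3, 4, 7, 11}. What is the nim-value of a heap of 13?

Compute g(0), g(1), … for moves {3, 4, 7, 11}:
k:     0  1  2  3  4  5  6  7  8  9 10 11 12 13
g(k):  0  0  0  1  1  1  2  2  2  3  0  3  4  1
So g(13) = 1.

1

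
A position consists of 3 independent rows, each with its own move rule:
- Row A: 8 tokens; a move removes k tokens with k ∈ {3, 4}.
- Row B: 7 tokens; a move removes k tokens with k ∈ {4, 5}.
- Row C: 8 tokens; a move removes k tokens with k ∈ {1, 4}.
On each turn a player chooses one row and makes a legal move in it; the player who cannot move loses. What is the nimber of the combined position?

0

Build the Grundy sequence for row A with g(k) = mex{g(k−s) : s ∈ {3, 4}, s ≤ k}:
g(0) = mex{} = 0
g(1) = mex{} = 0
g(2) = mex{} = 0
g(3) = mex{0} = 1
g(4) = mex{0} = 1
g(5) = mex{0} = 1
g(6) = mex{0,1} = 2
g(7) = mex{1} = 0
g(8) = mex{1} = 0
So g(8) = 0.
Grundy values for row B (subtraction set {4, 5}):
g(0) = mex{} = 0
g(1) = mex{} = 0
g(2) = mex{} = 0
g(3) = mex{} = 0
g(4) = mex{0} = 1
g(5) = mex{0} = 1
g(6) = mex{0} = 1
g(7) = mex{0} = 1
So g(7) = 1.
For row C, compute g(0), g(1), … with moves {1, 4}:
g(0) = mex{} = 0
g(1) = mex{0} = 1
g(2) = mex{1} = 0
g(3) = mex{0} = 1
g(4) = mex{0,1} = 2
g(5) = mex{1,2} = 0
g(6) = mex{0} = 1
g(7) = mex{1} = 0
g(8) = mex{0,2} = 1
So g(8) = 1.
The value of a disjunctive sum is the nim-sum of the parts.
Combined value = 0 ⊕ 1 ⊕ 1 = 0.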